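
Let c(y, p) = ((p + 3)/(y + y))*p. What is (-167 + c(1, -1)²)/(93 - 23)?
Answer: -83/35 ≈ -2.3714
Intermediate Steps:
c(y, p) = p*(3 + p)/(2*y) (c(y, p) = ((3 + p)/((2*y)))*p = ((3 + p)*(1/(2*y)))*p = ((3 + p)/(2*y))*p = p*(3 + p)/(2*y))
(-167 + c(1, -1)²)/(93 - 23) = (-167 + ((½)*(-1)*(3 - 1)/1)²)/(93 - 23) = (-167 + ((½)*(-1)*1*2)²)/70 = (-167 + (-1)²)*(1/70) = (-167 + 1)*(1/70) = -166*1/70 = -83/35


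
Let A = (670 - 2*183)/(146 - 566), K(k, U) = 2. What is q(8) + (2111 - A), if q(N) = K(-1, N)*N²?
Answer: 235171/105 ≈ 2239.7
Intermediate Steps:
q(N) = 2*N²
A = -76/105 (A = (670 - 366)/(-420) = 304*(-1/420) = -76/105 ≈ -0.72381)
q(8) + (2111 - A) = 2*8² + (2111 - 1*(-76/105)) = 2*64 + (2111 + 76/105) = 128 + 221731/105 = 235171/105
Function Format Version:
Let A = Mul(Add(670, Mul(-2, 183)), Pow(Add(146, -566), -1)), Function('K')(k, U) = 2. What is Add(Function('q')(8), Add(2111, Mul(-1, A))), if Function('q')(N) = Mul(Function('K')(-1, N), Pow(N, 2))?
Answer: Rational(235171, 105) ≈ 2239.7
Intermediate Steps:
Function('q')(N) = Mul(2, Pow(N, 2))
A = Rational(-76, 105) (A = Mul(Add(670, -366), Pow(-420, -1)) = Mul(304, Rational(-1, 420)) = Rational(-76, 105) ≈ -0.72381)
Add(Function('q')(8), Add(2111, Mul(-1, A))) = Add(Mul(2, Pow(8, 2)), Add(2111, Mul(-1, Rational(-76, 105)))) = Add(Mul(2, 64), Add(2111, Rational(76, 105))) = Add(128, Rational(221731, 105)) = Rational(235171, 105)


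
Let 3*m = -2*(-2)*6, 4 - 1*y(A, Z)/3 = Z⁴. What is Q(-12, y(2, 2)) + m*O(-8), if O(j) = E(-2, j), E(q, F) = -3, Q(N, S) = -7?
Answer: -31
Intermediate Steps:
y(A, Z) = 12 - 3*Z⁴
O(j) = -3
m = 8 (m = (-2*(-2)*6)/3 = (4*6)/3 = (⅓)*24 = 8)
Q(-12, y(2, 2)) + m*O(-8) = -7 + 8*(-3) = -7 - 24 = -31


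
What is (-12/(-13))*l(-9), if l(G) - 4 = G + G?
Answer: -168/13 ≈ -12.923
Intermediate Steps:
l(G) = 4 + 2*G (l(G) = 4 + (G + G) = 4 + 2*G)
(-12/(-13))*l(-9) = (-12/(-13))*(4 + 2*(-9)) = (-12*(-1/13))*(4 - 18) = (12/13)*(-14) = -168/13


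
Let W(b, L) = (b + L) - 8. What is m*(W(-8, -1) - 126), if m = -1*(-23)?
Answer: -3289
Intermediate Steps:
m = 23
W(b, L) = -8 + L + b (W(b, L) = (L + b) - 8 = -8 + L + b)
m*(W(-8, -1) - 126) = 23*((-8 - 1 - 8) - 126) = 23*(-17 - 126) = 23*(-143) = -3289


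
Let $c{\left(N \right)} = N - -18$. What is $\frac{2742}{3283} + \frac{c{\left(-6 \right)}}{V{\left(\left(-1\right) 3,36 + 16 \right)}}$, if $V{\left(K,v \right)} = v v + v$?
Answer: $\frac{1899087}{2261987} \approx 0.83957$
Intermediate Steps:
$c{\left(N \right)} = 18 + N$ ($c{\left(N \right)} = N + 18 = 18 + N$)
$V{\left(K,v \right)} = v + v^{2}$ ($V{\left(K,v \right)} = v^{2} + v = v + v^{2}$)
$\frac{2742}{3283} + \frac{c{\left(-6 \right)}}{V{\left(\left(-1\right) 3,36 + 16 \right)}} = \frac{2742}{3283} + \frac{18 - 6}{\left(36 + 16\right) \left(1 + \left(36 + 16\right)\right)} = 2742 \cdot \frac{1}{3283} + \frac{12}{52 \left(1 + 52\right)} = \frac{2742}{3283} + \frac{12}{52 \cdot 53} = \frac{2742}{3283} + \frac{12}{2756} = \frac{2742}{3283} + 12 \cdot \frac{1}{2756} = \frac{2742}{3283} + \frac{3}{689} = \frac{1899087}{2261987}$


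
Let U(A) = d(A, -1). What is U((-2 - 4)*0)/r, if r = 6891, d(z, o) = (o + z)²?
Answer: 1/6891 ≈ 0.00014512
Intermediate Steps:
U(A) = (-1 + A)²
U((-2 - 4)*0)/r = (-1 + (-2 - 4)*0)²/6891 = (-1 - 6*0)²*(1/6891) = (-1 + 0)²*(1/6891) = (-1)²*(1/6891) = 1*(1/6891) = 1/6891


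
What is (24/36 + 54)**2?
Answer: 26896/9 ≈ 2988.4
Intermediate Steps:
(24/36 + 54)**2 = (24*(1/36) + 54)**2 = (2/3 + 54)**2 = (164/3)**2 = 26896/9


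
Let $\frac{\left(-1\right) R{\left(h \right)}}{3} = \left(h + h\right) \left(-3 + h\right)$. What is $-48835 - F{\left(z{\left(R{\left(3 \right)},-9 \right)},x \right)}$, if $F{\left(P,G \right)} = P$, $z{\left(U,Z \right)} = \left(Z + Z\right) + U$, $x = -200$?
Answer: $-48817$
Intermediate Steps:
$R{\left(h \right)} = - 6 h \left(-3 + h\right)$ ($R{\left(h \right)} = - 3 \left(h + h\right) \left(-3 + h\right) = - 3 \cdot 2 h \left(-3 + h\right) = - 6 h \left(-3 + h\right)$)
$z{\left(U,Z \right)} = U + 2 Z$ ($z{\left(U,Z \right)} = 2 Z + U = U + 2 Z$)
$-48835 - F{\left(z{\left(R{\left(3 \right)},-9 \right)},x \right)} = -48835 - \left(6 \cdot 3 \left(3 - 3\right) + 2 \left(-9\right)\right) = -48835 - \left(6 \cdot 3 \left(3 - 3\right) - 18\right) = -48835 - \left(6 \cdot 3 \cdot 0 - 18\right) = -48835 - \left(0 - 18\right) = -48835 - -18 = -48835 + 18 = -48817$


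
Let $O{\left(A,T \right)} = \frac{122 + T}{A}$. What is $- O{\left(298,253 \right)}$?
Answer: $- \frac{375}{298} \approx -1.2584$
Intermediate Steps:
$O{\left(A,T \right)} = \frac{122 + T}{A}$
$- O{\left(298,253 \right)} = - \frac{122 + 253}{298} = - \frac{375}{298}$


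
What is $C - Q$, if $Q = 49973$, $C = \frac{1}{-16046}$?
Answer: $- \frac{801866759}{16046} \approx -49973.0$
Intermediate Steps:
$C = - \frac{1}{16046} \approx -6.2321 \cdot 10^{-5}$
$C - Q = - \frac{1}{16046} - 49973 = - \frac{801866759}{16046}$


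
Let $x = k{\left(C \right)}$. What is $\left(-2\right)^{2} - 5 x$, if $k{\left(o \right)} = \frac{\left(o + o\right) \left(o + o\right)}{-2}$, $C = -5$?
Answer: $254$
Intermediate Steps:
$k{\left(o \right)} = - 2 o^{2}$ ($k{\left(o \right)} = 2 o 2 o \left(- \frac{1}{2}\right) = 4 o^{2} \left(- \frac{1}{2}\right) = - 2 o^{2}$)
$x = -50$ ($x = - 2 \left(-5\right)^{2} = \left(-2\right) 25 = -50$)
$\left(-2\right)^{2} - 5 x = \left(-2\right)^{2} - -250 = 4 + 250 = 254$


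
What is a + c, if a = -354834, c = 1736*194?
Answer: -18050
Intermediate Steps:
c = 336784
a + c = -354834 + 336784 = -18050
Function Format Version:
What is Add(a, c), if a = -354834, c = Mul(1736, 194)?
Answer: -18050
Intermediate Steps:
c = 336784
Add(a, c) = Add(-354834, 336784) = -18050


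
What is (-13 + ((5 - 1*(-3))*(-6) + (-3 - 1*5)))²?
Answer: 4761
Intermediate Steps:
(-13 + ((5 - 1*(-3))*(-6) + (-3 - 1*5)))² = (-13 + ((5 + 3)*(-6) + (-3 - 5)))² = (-13 + (8*(-6) - 8))² = (-13 + (-48 - 8))² = (-13 - 56)² = (-69)² = 4761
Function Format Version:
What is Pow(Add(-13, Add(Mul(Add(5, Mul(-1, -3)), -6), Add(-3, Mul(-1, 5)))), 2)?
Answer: 4761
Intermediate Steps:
Pow(Add(-13, Add(Mul(Add(5, Mul(-1, -3)), -6), Add(-3, Mul(-1, 5)))), 2) = Pow(Add(-13, Add(Mul(Add(5, 3), -6), Add(-3, -5))), 2) = Pow(Add(-13, Add(Mul(8, -6), -8)), 2) = Pow(Add(-13, Add(-48, -8)), 2) = Pow(Add(-13, -56), 2) = Pow(-69, 2) = 4761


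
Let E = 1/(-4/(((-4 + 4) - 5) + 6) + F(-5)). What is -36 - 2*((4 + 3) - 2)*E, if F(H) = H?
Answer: -314/9 ≈ -34.889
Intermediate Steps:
E = -⅑ (E = 1/(-4/(((-4 + 4) - 5) + 6) - 5) = 1/(-4/((0 - 5) + 6) - 5) = 1/(-4/(-5 + 6) - 5) = 1/(-4/1 - 5) = 1/(-4*1 - 5) = 1/(-4 - 5) = 1/(-9) = -⅑ ≈ -0.11111)
-36 - 2*((4 + 3) - 2)*E = -36 - 2*((4 + 3) - 2)*(-1)/9 = -36 - 2*(7 - 2)*(-1)/9 = -36 - 10*(-1)/9 = -36 - 2*(-5/9) = -36 + 10/9 = -314/9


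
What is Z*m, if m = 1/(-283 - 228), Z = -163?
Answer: 163/511 ≈ 0.31898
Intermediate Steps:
m = -1/511 (m = 1/(-511) = -1/511 ≈ -0.0019569)
Z*m = -163*(-1/511) = 163/511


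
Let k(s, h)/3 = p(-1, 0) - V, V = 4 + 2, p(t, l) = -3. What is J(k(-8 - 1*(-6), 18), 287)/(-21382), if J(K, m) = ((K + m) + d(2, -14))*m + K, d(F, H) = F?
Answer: -75167/21382 ≈ -3.5154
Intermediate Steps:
V = 6
k(s, h) = -27 (k(s, h) = 3*(-3 - 1*6) = 3*(-3 - 6) = 3*(-9) = -27)
J(K, m) = K + m*(2 + K + m) (J(K, m) = ((K + m) + 2)*m + K = (2 + K + m)*m + K = m*(2 + K + m) + K = K + m*(2 + K + m))
J(k(-8 - 1*(-6), 18), 287)/(-21382) = (-27 + 287² + 2*287 - 27*287)/(-21382) = (-27 + 82369 + 574 - 7749)*(-1/21382) = 75167*(-1/21382) = -75167/21382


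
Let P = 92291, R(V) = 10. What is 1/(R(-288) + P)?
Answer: 1/92301 ≈ 1.0834e-5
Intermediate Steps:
1/(R(-288) + P) = 1/(10 + 92291) = 1/92301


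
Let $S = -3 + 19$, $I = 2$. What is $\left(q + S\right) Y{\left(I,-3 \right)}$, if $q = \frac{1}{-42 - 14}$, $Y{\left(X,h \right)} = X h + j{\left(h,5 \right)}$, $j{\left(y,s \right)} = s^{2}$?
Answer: $\frac{17005}{56} \approx 303.66$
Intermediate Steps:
$Y{\left(X,h \right)} = 25 + X h$ ($Y{\left(X,h \right)} = X h + 5^{2} = X h + 25 = 25 + X h$)
$S = 16$
$q = - \frac{1}{56}$ ($q = \frac{1}{-56} = - \frac{1}{56} \approx -0.017857$)
$\left(q + S\right) Y{\left(I,-3 \right)} = \left(- \frac{1}{56} + 16\right) \left(25 + 2 \left(-3\right)\right) = \frac{895 \left(25 - 6\right)}{56} = \frac{895}{56} \cdot 19 = \frac{17005}{56}$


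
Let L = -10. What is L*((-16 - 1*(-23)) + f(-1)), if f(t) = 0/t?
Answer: -70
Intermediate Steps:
f(t) = 0
L*((-16 - 1*(-23)) + f(-1)) = -10*((-16 - 1*(-23)) + 0) = -10*((-16 + 23) + 0) = -10*(7 + 0) = -10*7 = -70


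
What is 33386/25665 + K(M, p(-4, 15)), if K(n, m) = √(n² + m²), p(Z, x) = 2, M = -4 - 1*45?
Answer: 33386/25665 + √2405 ≈ 50.342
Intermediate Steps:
M = -49 (M = -4 - 45 = -49)
K(n, m) = √(m² + n²)
33386/25665 + K(M, p(-4, 15)) = 33386/25665 + √(2² + (-49)²) = 33386*(1/25665) + √(4 + 2401) = 33386/25665 + √2405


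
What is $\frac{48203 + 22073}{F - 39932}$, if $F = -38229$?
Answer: $- \frac{70276}{78161} \approx -0.89912$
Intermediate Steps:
$\frac{48203 + 22073}{F - 39932} = \frac{48203 + 22073}{-38229 - 39932} = \frac{70276}{-78161} = 70276 \left(- \frac{1}{78161}\right) = - \frac{70276}{78161}$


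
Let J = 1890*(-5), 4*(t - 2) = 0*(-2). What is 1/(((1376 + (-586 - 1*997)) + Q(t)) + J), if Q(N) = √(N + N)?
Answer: -1/9655 ≈ -0.00010357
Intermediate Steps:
t = 2 (t = 2 + (0*(-2))/4 = 2 + (¼)*0 = 2 + 0 = 2)
Q(N) = √2*√N (Q(N) = √(2*N) = √2*√N)
J = -9450
1/(((1376 + (-586 - 1*997)) + Q(t)) + J) = 1/(((1376 + (-586 - 1*997)) + √2*√2) - 9450) = 1/(((1376 + (-586 - 997)) + 2) - 9450) = 1/(((1376 - 1583) + 2) - 9450) = 1/((-207 + 2) - 9450) = 1/(-205 - 9450) = 1/(-9655) = -1/9655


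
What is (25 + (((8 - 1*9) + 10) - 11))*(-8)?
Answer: -184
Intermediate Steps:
(25 + (((8 - 1*9) + 10) - 11))*(-8) = (25 + (((8 - 9) + 10) - 11))*(-8) = (25 + ((-1 + 10) - 11))*(-8) = (25 + (9 - 11))*(-8) = (25 - 2)*(-8) = 23*(-8) = -184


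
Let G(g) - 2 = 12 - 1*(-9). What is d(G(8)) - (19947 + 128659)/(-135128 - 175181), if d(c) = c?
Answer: 7285713/310309 ≈ 23.479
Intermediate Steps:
G(g) = 23 (G(g) = 2 + (12 - 1*(-9)) = 2 + (12 + 9) = 2 + 21 = 23)
d(G(8)) - (19947 + 128659)/(-135128 - 175181) = 23 - (19947 + 128659)/(-135128 - 175181) = 23 - 148606/(-310309) = 23 - 148606*(-1)/310309 = 23 - 1*(-148606/310309) = 23 + 148606/310309 = 7285713/310309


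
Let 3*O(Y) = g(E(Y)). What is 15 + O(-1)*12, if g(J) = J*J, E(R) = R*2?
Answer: 31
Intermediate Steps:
E(R) = 2*R
g(J) = J²
O(Y) = 4*Y²/3 (O(Y) = (2*Y)²/3 = (4*Y²)/3 = 4*Y²/3)
15 + O(-1)*12 = 15 + ((4/3)*(-1)²)*12 = 15 + ((4/3)*1)*12 = 15 + (4/3)*12 = 15 + 16 = 31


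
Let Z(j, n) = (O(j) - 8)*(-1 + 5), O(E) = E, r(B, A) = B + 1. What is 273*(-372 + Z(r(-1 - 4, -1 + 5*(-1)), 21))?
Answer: -114660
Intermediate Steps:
r(B, A) = 1 + B
Z(j, n) = -32 + 4*j (Z(j, n) = (j - 8)*(-1 + 5) = (-8 + j)*4 = -32 + 4*j)
273*(-372 + Z(r(-1 - 4, -1 + 5*(-1)), 21)) = 273*(-372 + (-32 + 4*(1 + (-1 - 4)))) = 273*(-372 + (-32 + 4*(1 - 5))) = 273*(-372 + (-32 + 4*(-4))) = 273*(-372 + (-32 - 16)) = 273*(-372 - 48) = 273*(-420) = -114660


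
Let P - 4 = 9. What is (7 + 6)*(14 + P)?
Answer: 351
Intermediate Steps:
P = 13 (P = 4 + 9 = 13)
(7 + 6)*(14 + P) = (7 + 6)*(14 + 13) = 13*27 = 351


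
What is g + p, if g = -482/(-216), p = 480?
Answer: 52081/108 ≈ 482.23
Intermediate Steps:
g = 241/108 (g = -482*(-1/216) = 241/108 ≈ 2.2315)
g + p = 241/108 + 480 = 52081/108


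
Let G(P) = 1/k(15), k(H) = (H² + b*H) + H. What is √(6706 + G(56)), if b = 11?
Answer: √13579655/45 ≈ 81.890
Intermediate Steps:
k(H) = H² + 12*H (k(H) = (H² + 11*H) + H = H² + 12*H)
G(P) = 1/405 (G(P) = 1/(15*(12 + 15)) = 1/(15*27) = 1/405)
√(6706 + G(56)) = √(6706 + 1/405) = √(2715931/405) = √13579655/45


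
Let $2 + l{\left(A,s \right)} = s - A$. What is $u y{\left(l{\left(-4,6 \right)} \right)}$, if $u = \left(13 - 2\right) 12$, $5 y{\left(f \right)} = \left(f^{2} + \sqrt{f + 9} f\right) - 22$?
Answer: $\frac{5544}{5} + \frac{1056 \sqrt{17}}{5} \approx 1979.6$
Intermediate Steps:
$l{\left(A,s \right)} = -2 + s - A$ ($l{\left(A,s \right)} = -2 - \left(A - s\right) = -2 + s - A$)
$y{\left(f \right)} = - \frac{22}{5} + \frac{f^{2}}{5} + \frac{f \sqrt{9 + f}}{5}$ ($y{\left(f \right)} = \frac{\left(f^{2} + \sqrt{f + 9} f\right) - 22}{5} = \frac{\left(f^{2} + \sqrt{9 + f} f\right) - 22}{5} = \frac{\left(f^{2} + f \sqrt{9 + f}\right) - 22}{5} = \frac{-22 + f^{2} + f \sqrt{9 + f}}{5} = - \frac{22}{5} + \frac{f^{2}}{5} + \frac{f \sqrt{9 + f}}{5}$)
$u = 132$ ($u = 11 \cdot 12 = 132$)
$u y{\left(l{\left(-4,6 \right)} \right)} = 132 \left(- \frac{22}{5} + \frac{\left(-2 + 6 - -4\right)^{2}}{5} + \frac{\left(-2 + 6 - -4\right) \sqrt{9 - -8}}{5}\right) = 132 \left(- \frac{22}{5} + \frac{\left(-2 + 6 + 4\right)^{2}}{5} + \frac{\left(-2 + 6 + 4\right) \sqrt{9 + \left(-2 + 6 + 4\right)}}{5}\right) = 132 \left(- \frac{22}{5} + \frac{8^{2}}{5} + \frac{1}{5} \cdot 8 \sqrt{9 + 8}\right) = 132 \left(- \frac{22}{5} + \frac{1}{5} \cdot 64 + \frac{1}{5} \cdot 8 \sqrt{17}\right) = 132 \left(- \frac{22}{5} + \frac{64}{5} + \frac{8 \sqrt{17}}{5}\right) = 132 \left(\frac{42}{5} + \frac{8 \sqrt{17}}{5}\right) = \frac{5544}{5} + \frac{1056 \sqrt{17}}{5}$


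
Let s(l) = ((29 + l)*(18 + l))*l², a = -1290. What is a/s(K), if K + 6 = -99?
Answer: -43/2429910 ≈ -1.7696e-5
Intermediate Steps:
K = -105 (K = -6 - 99 = -105)
s(l) = l²*(18 + l)*(29 + l) (s(l) = ((18 + l)*(29 + l))*l² = l²*(18 + l)*(29 + l))
a/s(K) = -1290*1/(11025*(522 + (-105)² + 47*(-105))) = -1290*1/(11025*(522 + 11025 - 4935)) = -1290/(11025*6612) = -1290/72897300 = -1290*1/72897300 = -43/2429910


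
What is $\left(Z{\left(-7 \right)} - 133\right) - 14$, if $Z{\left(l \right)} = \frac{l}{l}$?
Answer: $-146$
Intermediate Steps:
$Z{\left(l \right)} = 1$
$\left(Z{\left(-7 \right)} - 133\right) - 14 = \left(1 - 133\right) - 14 = -132 - 14 = -146$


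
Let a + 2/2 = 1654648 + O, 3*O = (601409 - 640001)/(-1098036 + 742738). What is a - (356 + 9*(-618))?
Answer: 294871232029/177649 ≈ 1.6599e+6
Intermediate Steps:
O = 6432/177649 (O = ((601409 - 640001)/(-1098036 + 742738))/3 = (-38592/(-355298))/3 = (-38592*(-1/355298))/3 = (⅓)*(19296/177649) = 6432/177649 ≈ 0.036206)
a = 293946391335/177649 (a = -1 + (1654648 + 6432/177649) = -1 + 293946568984/177649 = 293946391335/177649 ≈ 1.6546e+6)
a - (356 + 9*(-618)) = 293946391335/177649 - (356 + 9*(-618)) = 293946391335/177649 - (356 - 5562) = 293946391335/177649 - 1*(-5206) = 293946391335/177649 + 5206 = 294871232029/177649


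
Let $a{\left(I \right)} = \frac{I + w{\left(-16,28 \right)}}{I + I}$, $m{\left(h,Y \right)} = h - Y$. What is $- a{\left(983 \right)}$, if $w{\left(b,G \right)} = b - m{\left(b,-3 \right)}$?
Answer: $- \frac{490}{983} \approx -0.49847$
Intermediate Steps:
$w{\left(b,G \right)} = -3$ ($w{\left(b,G \right)} = b - \left(b - -3\right) = b - \left(b + 3\right) = b - \left(3 + b\right) = -3$)
$a{\left(I \right)} = \frac{-3 + I}{2 I}$ ($a{\left(I \right)} = \frac{I - 3}{I + I} = \frac{-3 + I}{2 I}$)
$- a{\left(983 \right)} = - \frac{-3 + 983}{2 \cdot 983} = - \frac{980}{2 \cdot 983} = \left(-1\right) \frac{490}{983} = - \frac{490}{983}$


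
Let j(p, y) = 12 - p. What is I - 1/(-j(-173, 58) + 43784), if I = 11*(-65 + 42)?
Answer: -11030548/43599 ≈ -253.00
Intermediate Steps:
I = -253 (I = 11*(-23) = -253)
I - 1/(-j(-173, 58) + 43784) = -253 - 1/(-(12 - 1*(-173)) + 43784) = -253 - 1/(-(12 + 173) + 43784) = -253 - 1/(-1*185 + 43784) = -253 - 1/(-185 + 43784) = -253 - 1/43599 = -11030548/43599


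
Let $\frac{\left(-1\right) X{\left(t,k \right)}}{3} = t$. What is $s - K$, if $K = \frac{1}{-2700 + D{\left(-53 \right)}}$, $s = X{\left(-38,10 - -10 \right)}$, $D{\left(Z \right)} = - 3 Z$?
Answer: $\frac{289675}{2541} \approx 114.0$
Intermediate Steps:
$X{\left(t,k \right)} = - 3 t$
$s = 114$ ($s = \left(-3\right) \left(-38\right) = 114$)
$K = - \frac{1}{2541}$ ($K = \frac{1}{-2700 - -159} = \frac{1}{-2700 + 159} = \frac{1}{-2541} = - \frac{1}{2541} \approx -0.00039355$)
$s - K = 114 - - \frac{1}{2541} = 114 + \frac{1}{2541} = \frac{289675}{2541}$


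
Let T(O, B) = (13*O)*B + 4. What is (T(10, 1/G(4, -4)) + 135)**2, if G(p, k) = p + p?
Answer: 385641/16 ≈ 24103.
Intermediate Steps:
G(p, k) = 2*p
T(O, B) = 4 + 13*B*O (T(O, B) = 13*B*O + 4 = 4 + 13*B*O)
(T(10, 1/G(4, -4)) + 135)**2 = ((4 + 13*10/(2*4)) + 135)**2 = ((4 + 13*10/8) + 135)**2 = ((4 + 13*(1/8)*10) + 135)**2 = ((4 + 65/4) + 135)**2 = (81/4 + 135)**2 = (621/4)**2 = 385641/16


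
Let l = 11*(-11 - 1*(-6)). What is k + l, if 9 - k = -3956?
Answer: 3910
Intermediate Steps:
l = -55 (l = 11*(-11 + 6) = 11*(-5) = -55)
k = 3965 (k = 9 - 1*(-3956) = 9 + 3956 = 3965)
k + l = 3965 - 55 = 3910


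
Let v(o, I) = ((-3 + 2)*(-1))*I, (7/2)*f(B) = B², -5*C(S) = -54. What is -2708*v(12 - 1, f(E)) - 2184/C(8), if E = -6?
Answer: -1767524/63 ≈ -28056.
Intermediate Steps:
C(S) = 54/5 (C(S) = -⅕*(-54) = 54/5)
f(B) = 2*B²/7
v(o, I) = I (v(o, I) = (-1*(-1))*I = 1*I = I)
-2708*v(12 - 1, f(E)) - 2184/C(8) = -2708*(2/7)*(-6)² - 2184/54/5 = -2708*(2/7)*36 - 2184*5/54 = -2708/(1/(72/7)) - 1820/9 = -2708/7/72 - 1820/9 = -2708*72/7 - 1820/9 = -194976/7 - 1820/9 = -1767524/63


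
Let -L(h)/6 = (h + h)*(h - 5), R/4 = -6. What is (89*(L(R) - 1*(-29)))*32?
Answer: -23703904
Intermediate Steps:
R = -24 (R = 4*(-6) = -24)
L(h) = -12*h*(-5 + h) (L(h) = -6*(h + h)*(h - 5) = -6*2*h*(-5 + h) = -12*h*(-5 + h))
(89*(L(R) - 1*(-29)))*32 = (89*(12*(-24)*(5 - 1*(-24)) - 1*(-29)))*32 = (89*(12*(-24)*(5 + 24) + 29))*32 = (89*(12*(-24)*29 + 29))*32 = (89*(-8352 + 29))*32 = (89*(-8323))*32 = -740747*32 = -23703904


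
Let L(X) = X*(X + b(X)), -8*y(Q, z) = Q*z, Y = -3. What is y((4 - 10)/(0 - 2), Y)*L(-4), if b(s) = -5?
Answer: 81/2 ≈ 40.500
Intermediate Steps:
y(Q, z) = -Q*z/8
L(X) = X*(-5 + X) (L(X) = X*(X - 5) = X*(-5 + X))
y((4 - 10)/(0 - 2), Y)*L(-4) = (-1/8*(4 - 10)/(0 - 2)*(-3))*(-4*(-5 - 4)) = (-1/8*(-6/(-2))*(-3))*(-4*(-9)) = -1/8*(-6*(-1/2))*(-3)*36 = -1/8*3*(-3)*36 = (9/8)*36 = 81/2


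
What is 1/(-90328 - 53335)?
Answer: -1/143663 ≈ -6.9607e-6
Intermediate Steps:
1/(-90328 - 53335) = 1/(-143663) = -1/143663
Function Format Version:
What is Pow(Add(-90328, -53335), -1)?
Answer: Rational(-1, 143663) ≈ -6.9607e-6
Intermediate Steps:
Pow(Add(-90328, -53335), -1) = Pow(-143663, -1) = Rational(-1, 143663)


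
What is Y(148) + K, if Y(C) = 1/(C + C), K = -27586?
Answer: -8165455/296 ≈ -27586.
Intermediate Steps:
Y(C) = 1/(2*C)
Y(148) + K = (1/2)/148 - 27586 = (1/2)*(1/148) - 27586 = 1/296 - 27586 = -8165455/296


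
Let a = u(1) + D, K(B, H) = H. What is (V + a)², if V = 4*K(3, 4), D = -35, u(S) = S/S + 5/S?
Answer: 169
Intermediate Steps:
u(S) = 1 + 5/S
V = 16 (V = 4*4 = 16)
a = -29 (a = (5 + 1)/1 - 35 = 1*6 - 35 = 6 - 35 = -29)
(V + a)² = (16 - 29)² = (-13)² = 169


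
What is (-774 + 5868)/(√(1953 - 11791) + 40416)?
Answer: 102939552/816731447 - 2547*I*√9838/816731447 ≈ 0.12604 - 0.00030932*I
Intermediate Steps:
(-774 + 5868)/(√(1953 - 11791) + 40416) = 5094/(√(-9838) + 40416) = 5094/(I*√9838 + 40416) = 5094/(40416 + I*√9838)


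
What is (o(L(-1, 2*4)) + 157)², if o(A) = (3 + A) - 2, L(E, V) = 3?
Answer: 25921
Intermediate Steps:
o(A) = 1 + A
(o(L(-1, 2*4)) + 157)² = ((1 + 3) + 157)² = (4 + 157)² = 161² = 25921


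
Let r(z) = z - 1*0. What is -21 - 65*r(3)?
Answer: -216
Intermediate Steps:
r(z) = z (r(z) = z + 0 = z)
-21 - 65*r(3) = -21 - 65*3 = -21 - 195 = -216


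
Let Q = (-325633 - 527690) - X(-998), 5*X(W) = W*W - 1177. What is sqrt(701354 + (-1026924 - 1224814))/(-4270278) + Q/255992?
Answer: -2630721/639980 - 2*I*sqrt(96899)/2135139 ≈ -4.1106 - 0.00029158*I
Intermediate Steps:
X(W) = -1177/5 + W**2/5 (X(W) = (W*W - 1177)/5 = (W**2 - 1177)/5 = (-1177 + W**2)/5 = -1177/5 + W**2/5)
Q = -5261442/5 (Q = (-325633 - 527690) - (-1177/5 + (1/5)*(-998)**2) = -853323 - (-1177/5 + (1/5)*996004) = -853323 - (-1177/5 + 996004/5) = -853323 - 1*994827/5 = -853323 - 994827/5 = -5261442/5 ≈ -1.0523e+6)
sqrt(701354 + (-1026924 - 1224814))/(-4270278) + Q/255992 = sqrt(701354 + (-1026924 - 1224814))/(-4270278) - 5261442/5/255992 = sqrt(701354 - 2251738)*(-1/4270278) - 5261442/5*1/255992 = sqrt(-1550384)*(-1/4270278) - 2630721/639980 = (4*I*sqrt(96899))*(-1/4270278) - 2630721/639980 = -2*I*sqrt(96899)/2135139 - 2630721/639980 = -2630721/639980 - 2*I*sqrt(96899)/2135139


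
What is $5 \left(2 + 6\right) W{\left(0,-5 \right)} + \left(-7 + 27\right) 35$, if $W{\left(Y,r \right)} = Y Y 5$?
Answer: $700$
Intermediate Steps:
$W{\left(Y,r \right)} = 5 Y^{2}$ ($W{\left(Y,r \right)} = Y^{2} \cdot 5 = 5 Y^{2}$)
$5 \left(2 + 6\right) W{\left(0,-5 \right)} + \left(-7 + 27\right) 35 = 5 \left(2 + 6\right) 5 \cdot 0^{2} + \left(-7 + 27\right) 35 = 5 \cdot 8 \cdot 5 \cdot 0 + 20 \cdot 35 = 40 \cdot 0 + 700 = 0 + 700 = 700$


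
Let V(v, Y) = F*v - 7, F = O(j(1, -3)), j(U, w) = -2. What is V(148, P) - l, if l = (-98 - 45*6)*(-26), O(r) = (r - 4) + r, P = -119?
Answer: -10759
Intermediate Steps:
O(r) = -4 + 2*r (O(r) = (-4 + r) + r = -4 + 2*r)
F = -8 (F = -4 + 2*(-2) = -4 - 4 = -8)
V(v, Y) = -7 - 8*v (V(v, Y) = -8*v - 7 = -7 - 8*v)
l = 9568 (l = (-98 - 270)*(-26) = -368*(-26) = 9568)
V(148, P) - l = (-7 - 8*148) - 1*9568 = (-7 - 1184) - 9568 = -1191 - 9568 = -10759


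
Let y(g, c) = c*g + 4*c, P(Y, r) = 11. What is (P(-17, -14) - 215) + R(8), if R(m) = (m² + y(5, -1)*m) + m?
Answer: -204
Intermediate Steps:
y(g, c) = 4*c + c*g
R(m) = m² - 8*m (R(m) = (m² + (-(4 + 5))*m) + m = (m² + (-1*9)*m) + m = (m² - 9*m) + m = m² - 8*m)
(P(-17, -14) - 215) + R(8) = (11 - 215) + 8*(-8 + 8) = -204 + 8*0 = -204 + 0 = -204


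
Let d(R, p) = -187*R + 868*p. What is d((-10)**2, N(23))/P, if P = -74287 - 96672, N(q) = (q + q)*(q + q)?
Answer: -1817988/170959 ≈ -10.634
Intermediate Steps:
N(q) = 4*q**2 (N(q) = (2*q)*(2*q) = 4*q**2)
P = -170959
d((-10)**2, N(23))/P = (-187*(-10)**2 + 868*(4*23**2))/(-170959) = (-187*100 + 868*(4*529))*(-1/170959) = (-18700 + 868*2116)*(-1/170959) = (-18700 + 1836688)*(-1/170959) = 1817988*(-1/170959) = -1817988/170959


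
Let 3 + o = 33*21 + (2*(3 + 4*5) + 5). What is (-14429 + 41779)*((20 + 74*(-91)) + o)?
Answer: -163361550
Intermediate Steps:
o = 741 (o = -3 + (33*21 + (2*(3 + 4*5) + 5)) = -3 + (693 + (2*(3 + 20) + 5)) = -3 + (693 + (2*23 + 5)) = -3 + (693 + (46 + 5)) = -3 + (693 + 51) = -3 + 744 = 741)
(-14429 + 41779)*((20 + 74*(-91)) + o) = (-14429 + 41779)*((20 + 74*(-91)) + 741) = 27350*((20 - 6734) + 741) = 27350*(-6714 + 741) = 27350*(-5973) = -163361550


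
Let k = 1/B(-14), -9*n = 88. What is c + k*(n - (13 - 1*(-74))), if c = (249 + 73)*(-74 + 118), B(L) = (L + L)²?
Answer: 99968537/7056 ≈ 14168.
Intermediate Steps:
n = -88/9 (n = -⅑*88 = -88/9 ≈ -9.7778)
B(L) = 4*L² (B(L) = (2*L)² = 4*L²)
c = 14168 (c = 322*44 = 14168)
k = 1/784 (k = 1/(4*(-14)²) = 1/(4*196) = 1/784 ≈ 0.0012755)
c + k*(n - (13 - 1*(-74))) = 14168 + (-88/9 - (13 - 1*(-74)))/784 = 14168 + (-88/9 - (13 + 74))/784 = 14168 + (-88/9 - 1*87)/784 = 14168 + (-88/9 - 87)/784 = 14168 + (1/784)*(-871/9) = 14168 - 871/7056 = 99968537/7056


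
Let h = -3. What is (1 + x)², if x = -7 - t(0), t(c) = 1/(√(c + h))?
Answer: (18 - I*√3)²/9 ≈ 35.667 - 6.9282*I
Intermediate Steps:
t(c) = (-3 + c)^(-½) (t(c) = 1/(√(c - 3)) = 1/(√(-3 + c)) = (-3 + c)^(-½))
x = -7 + I*√3/3 (x = -7 - 1/√(-3 + 0) = -7 - 1/√(-3) = -7 - (-1)*I*√3/3 = -7 + I*√3/3 ≈ -7.0 + 0.57735*I)
(1 + x)² = (1 + (-7 + I*√3/3))² = (-6 + I*√3/3)²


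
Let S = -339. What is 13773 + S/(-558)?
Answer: 2561891/186 ≈ 13774.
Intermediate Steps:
13773 + S/(-558) = 13773 - 339/(-558) = 13773 - 339*(-1/558) = 13773 + 113/186 = 2561891/186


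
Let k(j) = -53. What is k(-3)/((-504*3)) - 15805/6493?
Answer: -23553031/9817416 ≈ -2.3991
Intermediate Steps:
k(-3)/((-504*3)) - 15805/6493 = -53/((-504*3)) - 15805/6493 = -53/(-1512) - 15805*1/6493 = -53*(-1/1512) - 15805/6493 = 53/1512 - 15805/6493 = -23553031/9817416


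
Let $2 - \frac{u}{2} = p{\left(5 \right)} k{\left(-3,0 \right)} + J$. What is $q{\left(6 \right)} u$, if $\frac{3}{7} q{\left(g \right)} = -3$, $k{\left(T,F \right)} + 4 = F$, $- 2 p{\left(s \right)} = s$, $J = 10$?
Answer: $252$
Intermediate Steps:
$p{\left(s \right)} = - \frac{s}{2}$
$k{\left(T,F \right)} = -4 + F$
$q{\left(g \right)} = -7$ ($q{\left(g \right)} = \frac{7}{3} \left(-3\right) = -7$)
$u = -36$ ($u = 4 - 2 \left(\left(- \frac{1}{2}\right) 5 \left(-4 + 0\right) + 10\right) = 4 - 2 \left(\left(- \frac{5}{2}\right) \left(-4\right) + 10\right) = 4 - 2 \left(10 + 10\right) = 4 - 40 = -36$)
$q{\left(6 \right)} u = \left(-7\right) \left(-36\right) = 252$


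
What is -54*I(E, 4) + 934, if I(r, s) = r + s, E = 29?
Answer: -848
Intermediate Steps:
-54*I(E, 4) + 934 = -54*(29 + 4) + 934 = -54*33 + 934 = -1782 + 934 = -848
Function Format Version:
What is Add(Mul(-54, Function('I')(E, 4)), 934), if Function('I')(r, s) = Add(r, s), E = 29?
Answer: -848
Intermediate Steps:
Add(Mul(-54, Function('I')(E, 4)), 934) = Add(Mul(-54, Add(29, 4)), 934) = Add(Mul(-54, 33), 934) = Add(-1782, 934) = -848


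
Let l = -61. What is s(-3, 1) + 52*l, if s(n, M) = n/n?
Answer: -3171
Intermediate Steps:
s(n, M) = 1
s(-3, 1) + 52*l = 1 + 52*(-61) = 1 - 3172 = -3171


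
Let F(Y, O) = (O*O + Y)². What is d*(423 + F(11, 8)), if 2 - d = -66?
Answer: 411264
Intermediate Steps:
d = 68 (d = 2 - 1*(-66) = 2 + 66 = 68)
F(Y, O) = (Y + O²)² (F(Y, O) = (O² + Y)² = (Y + O²)²)
d*(423 + F(11, 8)) = 68*(423 + (11 + 8²)²) = 68*(423 + (11 + 64)²) = 68*(423 + 75²) = 68*(423 + 5625) = 68*6048 = 411264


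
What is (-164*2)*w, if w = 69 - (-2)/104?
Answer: -294298/13 ≈ -22638.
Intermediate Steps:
w = 3589/52 (w = 69 - (-2)/104 = 69 - 1*(-1/52) = 69 + 1/52 = 3589/52 ≈ 69.019)
(-164*2)*w = -164*2*(3589/52) = -328*3589/52 = -294298/13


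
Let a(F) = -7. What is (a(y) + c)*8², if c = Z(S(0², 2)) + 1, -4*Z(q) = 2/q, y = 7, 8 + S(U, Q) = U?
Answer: -380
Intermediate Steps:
S(U, Q) = -8 + U
Z(q) = -1/(2*q)
c = 17/16 (c = -1/(2*(-8 + 0²)) + 1 = -1/(2*(-8 + 0)) + 1 = -½/(-8) + 1 = -½*(-⅛) + 1 = 1/16 + 1 = 17/16 ≈ 1.0625)
(a(y) + c)*8² = (-7 + 17/16)*8² = -95/16*64 = -380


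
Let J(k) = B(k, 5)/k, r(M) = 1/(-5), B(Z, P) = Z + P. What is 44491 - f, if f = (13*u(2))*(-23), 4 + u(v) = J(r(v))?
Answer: 36119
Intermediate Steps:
B(Z, P) = P + Z
r(M) = -⅕
J(k) = (5 + k)/k
u(v) = -28 (u(v) = -4 + (5 - ⅕)/(-⅕) = -4 - 5*24/5 = -4 - 24 = -28)
f = 8372 (f = (13*(-28))*(-23) = -364*(-23) = 8372)
44491 - f = 44491 - 1*8372 = 44491 - 8372 = 36119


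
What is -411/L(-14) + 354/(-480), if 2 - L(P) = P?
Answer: -1057/40 ≈ -26.425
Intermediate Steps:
L(P) = 2 - P
-411/L(-14) + 354/(-480) = -411/(2 - 1*(-14)) + 354/(-480) = -411/(2 + 14) + 354*(-1/480) = -411/16 - 59/80 = -1057/40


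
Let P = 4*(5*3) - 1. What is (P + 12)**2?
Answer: 5041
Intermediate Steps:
P = 59 (P = 4*15 - 1 = 60 - 1 = 59)
(P + 12)**2 = (59 + 12)**2 = 71**2 = 5041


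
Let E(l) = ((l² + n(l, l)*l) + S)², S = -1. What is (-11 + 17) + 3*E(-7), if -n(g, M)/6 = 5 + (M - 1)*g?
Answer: 20436306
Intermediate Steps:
n(g, M) = -30 - 6*g*(-1 + M) (n(g, M) = -6*(5 + (M - 1)*g) = -6*(5 + (-1 + M)*g) = -6*(5 + g*(-1 + M)) = -30 - 6*g*(-1 + M))
E(l) = (-1 + l² + l*(-30 - 6*l² + 6*l))² (E(l) = ((l² + (-30 + 6*l - 6*l*l)*l) - 1)² = ((l² + (-30 + 6*l - 6*l²)*l) - 1)² = ((l² + (-30 - 6*l² + 6*l)*l) - 1)² = ((l² + l*(-30 - 6*l² + 6*l)) - 1)² = (-1 + l² + l*(-30 - 6*l² + 6*l))²)
(-11 + 17) + 3*E(-7) = (-11 + 17) + 3*(1 - 1*(-7)² + 6*(-7)*(5 + (-7)² - 1*(-7)))² = 6 + 3*(1 - 1*49 + 6*(-7)*(5 + 49 + 7))² = 6 + 3*(1 - 49 + 6*(-7)*61)² = 6 + 3*(1 - 49 - 2562)² = 6 + 3*(-2610)² = 6 + 3*6812100 = 6 + 20436300 = 20436306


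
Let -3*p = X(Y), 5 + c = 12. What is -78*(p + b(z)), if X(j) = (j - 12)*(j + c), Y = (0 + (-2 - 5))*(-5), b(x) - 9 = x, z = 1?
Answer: 24336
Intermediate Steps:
b(x) = 9 + x
c = 7 (c = -5 + 12 = 7)
Y = 35 (Y = (0 - 7)*(-5) = -7*(-5) = 35)
X(j) = (-12 + j)*(7 + j) (X(j) = (j - 12)*(j + 7) = (-12 + j)*(7 + j))
p = -322 (p = -(-84 + 35² - 5*35)/3 = -(-84 + 1225 - 175)/3 = -⅓*966 = -322)
-78*(p + b(z)) = -78*(-322 + (9 + 1)) = -78*(-322 + 10) = -78*(-312) = 24336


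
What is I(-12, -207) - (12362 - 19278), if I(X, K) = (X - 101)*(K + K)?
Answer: 53698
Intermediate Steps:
I(X, K) = 2*K*(-101 + X) (I(X, K) = (-101 + X)*(2*K) = 2*K*(-101 + X))
I(-12, -207) - (12362 - 19278) = 2*(-207)*(-101 - 12) - (12362 - 19278) = 2*(-207)*(-113) - 1*(-6916) = 46782 + 6916 = 53698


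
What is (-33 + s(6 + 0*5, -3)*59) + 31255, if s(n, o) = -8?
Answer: 30750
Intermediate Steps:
(-33 + s(6 + 0*5, -3)*59) + 31255 = (-33 - 8*59) + 31255 = (-33 - 472) + 31255 = -505 + 31255 = 30750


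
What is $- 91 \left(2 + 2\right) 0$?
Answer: $0$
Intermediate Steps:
$- 91 \left(2 + 2\right) 0 = - 91 \cdot 4 \cdot 0 = \left(-91\right) 0 = 0$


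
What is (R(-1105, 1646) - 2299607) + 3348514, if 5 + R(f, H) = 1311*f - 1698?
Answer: -401451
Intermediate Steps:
R(f, H) = -1703 + 1311*f (R(f, H) = -5 + (1311*f - 1698) = -5 + (-1698 + 1311*f) = -1703 + 1311*f)
(R(-1105, 1646) - 2299607) + 3348514 = ((-1703 + 1311*(-1105)) - 2299607) + 3348514 = ((-1703 - 1448655) - 2299607) + 3348514 = (-1450358 - 2299607) + 3348514 = -3749965 + 3348514 = -401451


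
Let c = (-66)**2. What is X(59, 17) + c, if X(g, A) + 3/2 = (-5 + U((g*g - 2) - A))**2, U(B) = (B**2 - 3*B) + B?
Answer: 286969643219159/2 ≈ 1.4348e+14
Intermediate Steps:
c = 4356
U(B) = B**2 - 2*B
X(g, A) = -3/2 + (-5 + (-4 + g**2 - A)*(-2 + g**2 - A))**2 (X(g, A) = -3/2 + (-5 + ((g*g - 2) - A)*(-2 + ((g*g - 2) - A)))**2 = -3/2 + (-5 + ((g**2 - 2) - A)*(-2 + ((g**2 - 2) - A)))**2 = -3/2 + (-5 + ((-2 + g**2) - A)*(-2 + ((-2 + g**2) - A)))**2 = -3/2 + (-5 + (-2 + g**2 - A)*(-2 + (-2 + g**2 - A)))**2 = -3/2 + (-5 + (-2 + g**2 - A)*(-4 + g**2 - A))**2 = -3/2 + (-5 + (-4 + g**2 - A)*(-2 + g**2 - A))**2)
X(59, 17) + c = (-3/2 + (-5 + (2 + 17 - 1*59**2)*(4 + 17 - 1*59**2))**2) + 4356 = (-3/2 + (-5 + (2 + 17 - 1*3481)*(4 + 17 - 1*3481))**2) + 4356 = (-3/2 + (-5 + (2 + 17 - 3481)*(4 + 17 - 3481))**2) + 4356 = (-3/2 + (-5 - 3462*(-3460))**2) + 4356 = (-3/2 + (-5 + 11978520)**2) + 4356 = (-3/2 + 11978515**2) + 4356 = (-3/2 + 143484821605225) + 4356 = 286969643210447/2 + 4356 = 286969643219159/2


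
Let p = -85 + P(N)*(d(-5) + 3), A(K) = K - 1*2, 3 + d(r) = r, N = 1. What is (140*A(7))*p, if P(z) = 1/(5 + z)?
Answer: -180250/3 ≈ -60083.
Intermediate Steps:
d(r) = -3 + r
A(K) = -2 + K (A(K) = K - 2 = -2 + K)
p = -515/6 (p = -85 + ((-3 - 5) + 3)/(5 + 1) = -85 + (-8 + 3)/6 = -85 + (1/6)*(-5) = -85 - 5/6 = -515/6 ≈ -85.833)
(140*A(7))*p = (140*(-2 + 7))*(-515/6) = (140*5)*(-515/6) = 700*(-515/6) = -180250/3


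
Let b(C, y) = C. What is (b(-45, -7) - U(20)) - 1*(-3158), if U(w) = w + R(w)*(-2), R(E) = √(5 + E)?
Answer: 3103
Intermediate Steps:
U(w) = w - 2*√(5 + w) (U(w) = w + √(5 + w)*(-2) = w - 2*√(5 + w))
(b(-45, -7) - U(20)) - 1*(-3158) = (-45 - (20 - 2*√(5 + 20))) - 1*(-3158) = (-45 - (20 - 2*√25)) + 3158 = (-45 - (20 - 2*5)) + 3158 = (-45 - (20 - 10)) + 3158 = (-45 - 1*10) + 3158 = (-45 - 10) + 3158 = -55 + 3158 = 3103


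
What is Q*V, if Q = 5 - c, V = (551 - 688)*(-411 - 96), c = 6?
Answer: -69459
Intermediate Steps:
V = 69459 (V = -137*(-507) = 69459)
Q = -1 (Q = 5 - 1*6 = 5 - 6 = -1)
Q*V = -1*69459 = -69459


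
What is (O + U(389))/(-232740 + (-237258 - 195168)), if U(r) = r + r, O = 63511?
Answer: -64289/665166 ≈ -0.096651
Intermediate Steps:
U(r) = 2*r
(O + U(389))/(-232740 + (-237258 - 195168)) = (63511 + 2*389)/(-232740 + (-237258 - 195168)) = (63511 + 778)/(-232740 - 432426) = 64289/(-665166) = 64289*(-1/665166) = -64289/665166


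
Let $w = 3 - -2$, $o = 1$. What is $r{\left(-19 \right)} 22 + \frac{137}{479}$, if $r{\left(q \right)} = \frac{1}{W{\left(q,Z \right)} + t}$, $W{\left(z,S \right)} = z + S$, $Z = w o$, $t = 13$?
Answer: $- \frac{10401}{479} \approx -21.714$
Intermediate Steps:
$w = 5$ ($w = 3 + 2 = 5$)
$Z = 5$ ($Z = 5 \cdot 1 = 5$)
$W{\left(z,S \right)} = S + z$
$r{\left(q \right)} = \frac{1}{18 + q}$ ($r{\left(q \right)} = \frac{1}{\left(5 + q\right) + 13} = \frac{1}{18 + q}$)
$r{\left(-19 \right)} 22 + \frac{137}{479} = \frac{1}{18 - 19} \cdot 22 + \frac{137}{479} = \frac{1}{-1} \cdot 22 + 137 \cdot \frac{1}{479} = \left(-1\right) 22 + \frac{137}{479} = -22 + \frac{137}{479} = - \frac{10401}{479}$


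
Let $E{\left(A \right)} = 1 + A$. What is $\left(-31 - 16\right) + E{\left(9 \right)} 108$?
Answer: $1033$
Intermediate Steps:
$\left(-31 - 16\right) + E{\left(9 \right)} 108 = \left(-31 - 16\right) + \left(1 + 9\right) 108 = \left(-31 - 16\right) + 10 \cdot 108 = -47 + 1080 = 1033$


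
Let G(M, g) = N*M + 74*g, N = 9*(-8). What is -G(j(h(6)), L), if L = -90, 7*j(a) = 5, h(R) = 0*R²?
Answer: 46980/7 ≈ 6711.4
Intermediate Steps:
N = -72
h(R) = 0
j(a) = 5/7 (j(a) = (⅐)*5 = 5/7)
G(M, g) = -72*M + 74*g
-G(j(h(6)), L) = -(-72*5/7 + 74*(-90)) = -(-360/7 - 6660) = -1*(-46980/7) = 46980/7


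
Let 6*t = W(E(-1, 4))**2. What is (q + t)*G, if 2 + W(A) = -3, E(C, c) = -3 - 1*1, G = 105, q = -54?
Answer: -10465/2 ≈ -5232.5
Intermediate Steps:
E(C, c) = -4 (E(C, c) = -3 - 1 = -4)
W(A) = -5 (W(A) = -2 - 3 = -5)
t = 25/6 (t = (1/6)*(-5)**2 = (1/6)*25 = 25/6 ≈ 4.1667)
(q + t)*G = (-54 + 25/6)*105 = -299/6*105 = -10465/2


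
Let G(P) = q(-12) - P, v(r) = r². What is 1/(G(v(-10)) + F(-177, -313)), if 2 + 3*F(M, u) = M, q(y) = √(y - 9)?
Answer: -1437/229630 - 9*I*√21/229630 ≈ -0.0062579 - 0.00017961*I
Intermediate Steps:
q(y) = √(-9 + y)
F(M, u) = -⅔ + M/3
G(P) = -P + I*√21 (G(P) = √(-9 - 12) - P = √(-21) - P = I*√21 - P = -P + I*√21)
1/(G(v(-10)) + F(-177, -313)) = 1/((-1*(-10)² + I*√21) + (-⅔ + (⅓)*(-177))) = 1/((-1*100 + I*√21) + (-⅔ - 59)) = 1/((-100 + I*√21) - 179/3) = 1/(-479/3 + I*√21)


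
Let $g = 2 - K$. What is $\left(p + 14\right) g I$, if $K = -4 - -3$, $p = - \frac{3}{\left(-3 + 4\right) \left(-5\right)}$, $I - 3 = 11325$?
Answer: $\frac{2480832}{5} \approx 4.9617 \cdot 10^{5}$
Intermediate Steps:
$I = 11328$ ($I = 3 + 11325 = 11328$)
$p = \frac{3}{5}$ ($p = - \frac{3}{1 \left(-5\right)} = - \frac{3}{-5} = \left(-3\right) \left(- \frac{1}{5}\right) = \frac{3}{5} \approx 0.6$)
$K = -1$ ($K = -4 + 3 = -1$)
$g = 3$ ($g = 2 - -1 = 2 + 1 = 3$)
$\left(p + 14\right) g I = \left(\frac{3}{5} + 14\right) 3 \cdot 11328 = \frac{73}{5} \cdot 3 \cdot 11328 = \frac{219}{5} \cdot 11328 = \frac{2480832}{5}$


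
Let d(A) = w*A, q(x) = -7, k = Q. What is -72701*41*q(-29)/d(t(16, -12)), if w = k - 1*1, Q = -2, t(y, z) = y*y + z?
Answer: -20865187/732 ≈ -28504.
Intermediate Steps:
t(y, z) = z + y**2 (t(y, z) = y**2 + z = z + y**2)
k = -2
w = -3 (w = -2 - 1*1 = -2 - 1 = -3)
d(A) = -3*A
-72701*41*q(-29)/d(t(16, -12)) = -72701*287/(3*(-12 + 16**2)) = -72701*287/(3*(-12 + 256)) = -72701/(-3*244*(-1/287)) = -72701/((-732*(-1/287))) = -72701/732/287 = -72701*287/732 = -20865187/732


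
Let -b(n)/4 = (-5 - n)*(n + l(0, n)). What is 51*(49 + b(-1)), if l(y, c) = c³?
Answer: 867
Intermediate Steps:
b(n) = -4*(-5 - n)*(n + n³)
51*(49 + b(-1)) = 51*(49 + 4*(-1)*(5 - 1 + (-1)³ + 5*(-1)²)) = 51*(49 + 4*(-1)*(5 - 1 - 1 + 5*1)) = 51*(49 + 4*(-1)*(5 - 1 - 1 + 5)) = 51*(49 + 4*(-1)*8) = 51*(49 - 32) = 51*17 = 867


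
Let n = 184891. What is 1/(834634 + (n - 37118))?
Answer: 1/982407 ≈ 1.0179e-6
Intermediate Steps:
1/(834634 + (n - 37118)) = 1/(834634 + (184891 - 37118)) = 1/(834634 + 147773) = 1/982407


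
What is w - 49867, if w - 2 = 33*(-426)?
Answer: -63923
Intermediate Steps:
w = -14056 (w = 2 + 33*(-426) = 2 - 14058 = -14056)
w - 49867 = -14056 - 49867 = -63923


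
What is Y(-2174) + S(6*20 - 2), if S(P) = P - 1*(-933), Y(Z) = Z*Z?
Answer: 4727327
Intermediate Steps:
Y(Z) = Z²
S(P) = 933 + P (S(P) = P + 933 = 933 + P)
Y(-2174) + S(6*20 - 2) = (-2174)² + (933 + (6*20 - 2)) = 4726276 + (933 + (120 - 2)) = 4726276 + (933 + 118) = 4726276 + 1051 = 4727327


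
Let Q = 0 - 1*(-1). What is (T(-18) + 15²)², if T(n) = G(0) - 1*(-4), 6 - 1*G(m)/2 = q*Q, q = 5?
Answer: 53361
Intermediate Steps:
Q = 1 (Q = 0 + 1 = 1)
G(m) = 2 (G(m) = 12 - 10 = 2)
T(n) = 6 (T(n) = 2 - 1*(-4) = 2 + 4 = 6)
(T(-18) + 15²)² = (6 + 15²)² = (6 + 225)² = 231² = 53361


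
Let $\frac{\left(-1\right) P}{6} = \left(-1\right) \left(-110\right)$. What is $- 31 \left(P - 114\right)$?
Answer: $23994$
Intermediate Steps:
$P = -660$ ($P = - 6 \left(\left(-1\right) \left(-110\right)\right) = \left(-6\right) 110 = -660$)
$- 31 \left(P - 114\right) = - 31 \left(-660 - 114\right) = \left(-31\right) \left(-774\right) = 23994$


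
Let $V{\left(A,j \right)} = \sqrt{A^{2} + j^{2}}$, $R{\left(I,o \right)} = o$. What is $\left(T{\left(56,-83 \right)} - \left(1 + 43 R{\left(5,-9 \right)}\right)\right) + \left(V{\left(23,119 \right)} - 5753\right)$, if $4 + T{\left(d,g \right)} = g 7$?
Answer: $-5952 + \sqrt{14690} \approx -5830.8$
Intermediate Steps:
$T{\left(d,g \right)} = -4 + 7 g$ ($T{\left(d,g \right)} = -4 + g 7 = -4 + 7 g$)
$\left(T{\left(56,-83 \right)} - \left(1 + 43 R{\left(5,-9 \right)}\right)\right) + \left(V{\left(23,119 \right)} - 5753\right) = \left(\left(-4 + 7 \left(-83\right)\right) - -386\right) - \left(5753 - \sqrt{23^{2} + 119^{2}}\right) = \left(\left(-4 - 581\right) + \left(-1 + 387\right)\right) - \left(5753 - \sqrt{529 + 14161}\right) = \left(-585 + 386\right) - \left(5753 - \sqrt{14690}\right) = -199 - \left(5753 - \sqrt{14690}\right) = -5952 + \sqrt{14690}$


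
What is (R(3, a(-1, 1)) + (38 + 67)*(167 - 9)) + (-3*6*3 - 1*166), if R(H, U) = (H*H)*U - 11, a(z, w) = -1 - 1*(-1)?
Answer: 16359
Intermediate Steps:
a(z, w) = 0 (a(z, w) = -1 + 1 = 0)
R(H, U) = -11 + U*H**2 (R(H, U) = H**2*U - 11 = U*H**2 - 11 = -11 + U*H**2)
(R(3, a(-1, 1)) + (38 + 67)*(167 - 9)) + (-3*6*3 - 1*166) = ((-11 + 0*3**2) + (38 + 67)*(167 - 9)) + (-3*6*3 - 1*166) = ((-11 + 0*9) + 105*158) + (-18*3 - 166) = ((-11 + 0) + 16590) + (-54 - 166) = (-11 + 16590) - 220 = 16579 - 220 = 16359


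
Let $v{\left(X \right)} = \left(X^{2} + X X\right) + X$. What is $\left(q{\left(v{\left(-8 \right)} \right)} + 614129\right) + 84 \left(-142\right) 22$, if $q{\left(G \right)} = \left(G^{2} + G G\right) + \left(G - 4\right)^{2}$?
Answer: $393969$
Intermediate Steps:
$v{\left(X \right)} = X + 2 X^{2}$ ($v{\left(X \right)} = \left(X^{2} + X^{2}\right) + X = 2 X^{2} + X = X + 2 X^{2}$)
$q{\left(G \right)} = \left(-4 + G\right)^{2} + 2 G^{2}$ ($q{\left(G \right)} = \left(G^{2} + G^{2}\right) + \left(-4 + G\right)^{2} = 2 G^{2} + \left(-4 + G\right)^{2} = \left(-4 + G\right)^{2} + 2 G^{2}$)
$\left(q{\left(v{\left(-8 \right)} \right)} + 614129\right) + 84 \left(-142\right) 22 = \left(\left(\left(-4 - 8 \left(1 + 2 \left(-8\right)\right)\right)^{2} + 2 \left(- 8 \left(1 + 2 \left(-8\right)\right)\right)^{2}\right) + 614129\right) + 84 \left(-142\right) 22 = \left(\left(\left(-4 - 8 \left(1 - 16\right)\right)^{2} + 2 \left(- 8 \left(1 - 16\right)\right)^{2}\right) + 614129\right) - 262416 = \left(\left(\left(-4 - -120\right)^{2} + 2 \left(\left(-8\right) \left(-15\right)\right)^{2}\right) + 614129\right) - 262416 = \left(\left(\left(-4 + 120\right)^{2} + 2 \cdot 120^{2}\right) + 614129\right) - 262416 = \left(\left(116^{2} + 2 \cdot 14400\right) + 614129\right) - 262416 = \left(\left(13456 + 28800\right) + 614129\right) - 262416 = \left(42256 + 614129\right) - 262416 = 656385 - 262416 = 393969$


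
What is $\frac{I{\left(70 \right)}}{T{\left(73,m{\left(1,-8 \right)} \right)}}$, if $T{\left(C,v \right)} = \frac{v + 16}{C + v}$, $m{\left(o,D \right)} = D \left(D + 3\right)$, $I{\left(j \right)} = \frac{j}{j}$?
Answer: $\frac{113}{56} \approx 2.0179$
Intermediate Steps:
$I{\left(j \right)} = 1$
$m{\left(o,D \right)} = D \left(3 + D\right)$
$T{\left(C,v \right)} = \frac{16 + v}{C + v}$
$\frac{I{\left(70 \right)}}{T{\left(73,m{\left(1,-8 \right)} \right)}} = 1 \frac{1}{\frac{1}{73 - 8 \left(3 - 8\right)} \left(16 - 8 \left(3 - 8\right)\right)} = 1 \frac{1}{\frac{1}{73 - -40} \left(16 - -40\right)} = 1 \frac{1}{\frac{1}{73 + 40} \left(16 + 40\right)} = 1 \frac{1}{\frac{1}{113} \cdot 56} = 1 \frac{1}{\frac{56}{113}} = 1 \cdot \frac{113}{56} = \frac{113}{56}$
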